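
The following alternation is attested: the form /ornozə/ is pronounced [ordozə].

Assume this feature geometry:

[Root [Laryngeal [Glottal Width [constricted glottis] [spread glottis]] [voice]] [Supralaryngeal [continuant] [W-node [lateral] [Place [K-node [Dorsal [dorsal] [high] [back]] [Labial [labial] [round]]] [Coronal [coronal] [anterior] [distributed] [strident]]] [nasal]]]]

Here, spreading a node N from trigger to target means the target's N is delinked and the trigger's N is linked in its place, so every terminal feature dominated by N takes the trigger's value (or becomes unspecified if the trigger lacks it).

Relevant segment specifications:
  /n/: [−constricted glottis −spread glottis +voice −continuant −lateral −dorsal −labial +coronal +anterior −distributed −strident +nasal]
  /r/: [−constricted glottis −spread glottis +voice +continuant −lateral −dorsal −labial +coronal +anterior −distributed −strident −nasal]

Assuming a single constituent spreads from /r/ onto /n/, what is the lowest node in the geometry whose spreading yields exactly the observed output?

Comparing /n/ with its surface form [d], the only feature that changes is [nasal].
With a single altered terminal, the smallest constituent that could spread is that terminal — [nasal].
[continuant] stays as in /n/ although /r/ differs there, so no node dominating it spread; among the remaining candidates [nasal] is the lowest that derives the output.

[nasal]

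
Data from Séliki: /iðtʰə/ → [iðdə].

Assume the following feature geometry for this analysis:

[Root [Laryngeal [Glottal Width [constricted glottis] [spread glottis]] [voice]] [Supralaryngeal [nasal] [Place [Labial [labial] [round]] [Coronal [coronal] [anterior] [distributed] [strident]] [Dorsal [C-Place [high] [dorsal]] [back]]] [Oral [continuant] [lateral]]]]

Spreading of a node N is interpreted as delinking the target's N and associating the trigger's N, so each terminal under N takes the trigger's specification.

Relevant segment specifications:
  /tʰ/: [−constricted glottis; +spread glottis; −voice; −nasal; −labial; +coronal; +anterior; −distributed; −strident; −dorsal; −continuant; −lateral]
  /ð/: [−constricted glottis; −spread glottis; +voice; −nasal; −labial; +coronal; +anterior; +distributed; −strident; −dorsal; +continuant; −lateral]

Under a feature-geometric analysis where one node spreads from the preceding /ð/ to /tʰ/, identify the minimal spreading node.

Comparing /tʰ/ with its surface form [d], the features that change are [voice], [spread glottis].
Tracing each changed feature up the tree, the paths first meet at Laryngeal; any lower node misses at least one of them.
Delinking /tʰ/'s Laryngeal and associating /ð/'s Laryngeal gives precisely the feature bundle of [d].
Had Root spread, [continuant], [distributed] would have taken /ð/'s values; they stay as in /tʰ/, confirming the spreading constituent is exactly Laryngeal.

Laryngeal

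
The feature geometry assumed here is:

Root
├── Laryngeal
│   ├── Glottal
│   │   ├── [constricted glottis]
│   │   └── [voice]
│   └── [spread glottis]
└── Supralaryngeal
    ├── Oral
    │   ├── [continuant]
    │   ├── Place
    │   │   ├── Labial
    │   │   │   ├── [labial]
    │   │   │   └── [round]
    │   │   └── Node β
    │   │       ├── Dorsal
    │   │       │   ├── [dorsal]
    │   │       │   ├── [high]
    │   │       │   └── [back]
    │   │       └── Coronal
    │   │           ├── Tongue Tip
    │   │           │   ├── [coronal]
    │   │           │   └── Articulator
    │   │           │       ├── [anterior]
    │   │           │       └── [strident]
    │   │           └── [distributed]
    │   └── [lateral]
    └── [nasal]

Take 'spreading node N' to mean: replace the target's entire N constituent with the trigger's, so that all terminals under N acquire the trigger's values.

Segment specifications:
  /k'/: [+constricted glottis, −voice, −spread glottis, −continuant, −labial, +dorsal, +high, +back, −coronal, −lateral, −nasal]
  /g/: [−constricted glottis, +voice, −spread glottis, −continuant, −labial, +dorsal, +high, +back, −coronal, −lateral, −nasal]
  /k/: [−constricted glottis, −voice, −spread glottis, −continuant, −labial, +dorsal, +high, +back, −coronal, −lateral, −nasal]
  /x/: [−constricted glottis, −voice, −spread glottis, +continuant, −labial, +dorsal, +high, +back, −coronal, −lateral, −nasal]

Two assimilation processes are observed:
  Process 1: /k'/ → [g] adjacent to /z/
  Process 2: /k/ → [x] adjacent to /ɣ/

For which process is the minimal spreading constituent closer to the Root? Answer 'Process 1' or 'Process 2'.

Process 1

In Process 1, [voice], [constricted glottis] change, so the minimal spreading node is Glottal at depth 2.
Process 2: the feature that changes is [continuant]; the minimal node is [continuant] (depth 3).
Depth 2 < depth 3; Process 1 involves the structurally higher constituent Glottal.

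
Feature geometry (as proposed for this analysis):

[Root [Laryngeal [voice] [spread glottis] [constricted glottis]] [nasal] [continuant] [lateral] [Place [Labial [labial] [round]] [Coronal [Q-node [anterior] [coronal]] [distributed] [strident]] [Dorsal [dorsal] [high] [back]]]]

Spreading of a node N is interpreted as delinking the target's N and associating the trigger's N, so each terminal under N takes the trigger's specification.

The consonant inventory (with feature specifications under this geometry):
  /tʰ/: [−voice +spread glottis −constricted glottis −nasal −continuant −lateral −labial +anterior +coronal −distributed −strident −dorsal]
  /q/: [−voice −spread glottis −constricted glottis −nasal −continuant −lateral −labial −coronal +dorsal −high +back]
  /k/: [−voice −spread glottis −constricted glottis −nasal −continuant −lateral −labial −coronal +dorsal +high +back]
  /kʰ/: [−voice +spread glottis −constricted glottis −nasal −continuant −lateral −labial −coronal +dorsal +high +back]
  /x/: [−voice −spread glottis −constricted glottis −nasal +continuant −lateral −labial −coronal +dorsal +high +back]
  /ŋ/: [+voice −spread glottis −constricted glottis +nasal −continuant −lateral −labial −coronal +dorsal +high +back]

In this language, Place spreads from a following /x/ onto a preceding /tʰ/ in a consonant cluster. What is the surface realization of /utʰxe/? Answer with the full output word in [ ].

Terminals under Place in this geometry: [labial], [round], [anterior], [coronal], [distributed], [strident], [dorsal], [high], [back].
The target acquires /x/'s values for everything under Place — [−labial], [−coronal], [+dorsal], [+high], [+back] — while keeping its own [voice], [spread glottis], [constricted glottis], ….
Among the inventory, only /kʰ/ has exactly this specification, giving the surface form [ukʰxe].

[ukʰxe]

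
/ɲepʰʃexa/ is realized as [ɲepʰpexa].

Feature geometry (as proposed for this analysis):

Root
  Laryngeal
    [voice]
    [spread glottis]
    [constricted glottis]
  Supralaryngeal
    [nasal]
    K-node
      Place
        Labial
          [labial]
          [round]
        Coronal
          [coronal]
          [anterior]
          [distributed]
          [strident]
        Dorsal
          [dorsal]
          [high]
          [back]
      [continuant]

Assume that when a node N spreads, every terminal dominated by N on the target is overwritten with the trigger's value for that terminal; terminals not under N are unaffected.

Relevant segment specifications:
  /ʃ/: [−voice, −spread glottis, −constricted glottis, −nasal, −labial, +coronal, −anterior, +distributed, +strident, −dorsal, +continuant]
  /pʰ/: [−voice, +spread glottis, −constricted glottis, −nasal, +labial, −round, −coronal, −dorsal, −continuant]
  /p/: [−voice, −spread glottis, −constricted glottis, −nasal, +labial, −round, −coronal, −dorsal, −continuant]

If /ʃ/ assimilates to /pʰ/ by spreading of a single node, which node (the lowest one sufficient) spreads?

K-node

Comparing /ʃ/ with its surface form [p], the features that change are [continuant], [labial], [round], [coronal], [anterior], [distributed], [strident].
These terminals are all dominated by K-node, and no proper subconstituent of K-node covers them all; K-node is their lowest common ancestor.
If K-node spreads, every terminal under it takes /pʰ/'s value, producing [p] as observed.
[spread glottis], a feature on which the two segments disagree outside K-node, is unchanged — nothing dominating it spread, and K-node is the minimal sufficient constituent.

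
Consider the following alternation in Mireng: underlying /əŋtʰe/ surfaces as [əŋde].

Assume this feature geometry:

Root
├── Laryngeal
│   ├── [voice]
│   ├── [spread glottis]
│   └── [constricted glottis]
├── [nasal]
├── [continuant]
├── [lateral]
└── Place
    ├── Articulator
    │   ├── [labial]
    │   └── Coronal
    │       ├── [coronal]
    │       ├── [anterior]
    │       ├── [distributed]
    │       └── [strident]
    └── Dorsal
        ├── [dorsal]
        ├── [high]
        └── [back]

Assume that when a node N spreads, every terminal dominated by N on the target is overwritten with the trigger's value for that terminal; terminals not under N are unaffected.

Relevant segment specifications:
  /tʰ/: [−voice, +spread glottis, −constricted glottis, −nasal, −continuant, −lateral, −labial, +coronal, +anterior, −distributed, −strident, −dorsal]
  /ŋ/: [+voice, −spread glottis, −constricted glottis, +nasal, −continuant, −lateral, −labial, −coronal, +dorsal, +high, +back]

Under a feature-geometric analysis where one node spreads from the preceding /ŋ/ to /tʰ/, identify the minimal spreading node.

Laryngeal

/tʰ/ and [d] differ in [voice], [spread glottis]; every other specified feature is identical.
These terminals are all dominated by Laryngeal, and no proper subconstituent of Laryngeal covers them all; Laryngeal is their lowest common ancestor.
Spreading Laryngeal from /ŋ/ overwrites each of those terminals with /ŋ/'s values, yielding exactly [d].
Had Root spread, [coronal], [dorsal] would have taken /ŋ/'s values; they stay as in /tʰ/, confirming the spreading constituent is exactly Laryngeal.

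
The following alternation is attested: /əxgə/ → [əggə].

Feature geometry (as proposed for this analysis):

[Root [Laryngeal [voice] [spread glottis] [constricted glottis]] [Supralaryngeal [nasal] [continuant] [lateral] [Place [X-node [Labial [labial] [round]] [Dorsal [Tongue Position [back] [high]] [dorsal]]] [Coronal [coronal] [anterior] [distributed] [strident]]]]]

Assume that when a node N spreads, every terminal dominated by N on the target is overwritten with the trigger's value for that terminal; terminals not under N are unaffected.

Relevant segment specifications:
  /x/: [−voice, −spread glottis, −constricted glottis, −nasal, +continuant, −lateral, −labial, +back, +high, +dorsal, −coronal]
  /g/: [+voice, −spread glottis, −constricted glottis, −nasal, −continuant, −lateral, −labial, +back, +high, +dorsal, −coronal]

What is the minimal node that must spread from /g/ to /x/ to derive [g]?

Root

/x/ and [g] differ in [voice], [continuant]; every other specified feature is identical.
These terminals are all dominated by Root, and no proper subconstituent of Root covers them all; Root is their lowest common ancestor.
If Root spreads, every terminal under it takes /g/'s value, producing [g] as observed.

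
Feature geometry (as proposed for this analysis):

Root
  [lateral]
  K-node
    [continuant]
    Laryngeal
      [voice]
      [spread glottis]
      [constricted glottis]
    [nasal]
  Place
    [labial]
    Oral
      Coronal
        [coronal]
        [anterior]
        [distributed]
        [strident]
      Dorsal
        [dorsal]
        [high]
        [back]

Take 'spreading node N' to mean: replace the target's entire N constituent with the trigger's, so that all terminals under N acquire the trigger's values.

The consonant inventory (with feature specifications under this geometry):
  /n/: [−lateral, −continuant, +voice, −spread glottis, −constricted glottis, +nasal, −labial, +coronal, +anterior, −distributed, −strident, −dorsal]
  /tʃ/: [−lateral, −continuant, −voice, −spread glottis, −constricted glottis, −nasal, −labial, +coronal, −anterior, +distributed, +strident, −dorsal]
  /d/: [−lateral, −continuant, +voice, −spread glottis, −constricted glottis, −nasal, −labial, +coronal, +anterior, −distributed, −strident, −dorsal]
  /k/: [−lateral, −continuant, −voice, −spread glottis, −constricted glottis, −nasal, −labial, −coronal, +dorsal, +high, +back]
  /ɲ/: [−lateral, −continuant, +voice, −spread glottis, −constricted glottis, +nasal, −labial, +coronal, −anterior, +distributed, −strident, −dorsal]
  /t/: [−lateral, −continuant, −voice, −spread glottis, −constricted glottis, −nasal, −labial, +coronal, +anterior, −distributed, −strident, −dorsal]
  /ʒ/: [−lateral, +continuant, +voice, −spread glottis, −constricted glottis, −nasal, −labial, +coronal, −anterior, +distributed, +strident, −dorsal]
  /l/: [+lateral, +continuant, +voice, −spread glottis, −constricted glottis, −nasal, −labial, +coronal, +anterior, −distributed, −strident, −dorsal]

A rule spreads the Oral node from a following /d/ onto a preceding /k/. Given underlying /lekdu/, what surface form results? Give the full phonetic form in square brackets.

Terminals under Oral in this geometry: [coronal], [anterior], [distributed], [strident], [dorsal], [high], [back].
Spreading Oral from /d/ onto /k/ replaces those values with /d/'s: [+coronal], [+anterior], [−distributed], [−strident], [−dorsal]. Features outside Oral ([lateral], [continuant], [voice], …) stay as in /k/.
The resulting bundle matches /t/ in the inventory; substituting it for /k/ gives [letdu].

[letdu]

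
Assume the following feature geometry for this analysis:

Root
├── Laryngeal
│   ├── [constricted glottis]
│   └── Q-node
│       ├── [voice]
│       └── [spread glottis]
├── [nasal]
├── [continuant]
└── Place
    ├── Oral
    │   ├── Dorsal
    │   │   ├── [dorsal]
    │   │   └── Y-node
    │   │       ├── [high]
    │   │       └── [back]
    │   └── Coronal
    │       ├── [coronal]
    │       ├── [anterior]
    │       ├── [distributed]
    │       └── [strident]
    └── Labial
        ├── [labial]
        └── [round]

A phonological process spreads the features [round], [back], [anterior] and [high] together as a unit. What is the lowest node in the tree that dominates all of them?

[round]: Root / Place / Labial / [round].
[back]: Root / Place / Oral / Dorsal / Y-node / [back].
[anterior]: Root / Place / Oral / Coronal / [anterior].
[high]: Root / Place / Oral / Dorsal / Y-node / [high].
These paths first converge at Place; no daughter of Place dominates all 4 features, so Place is the minimal constituent.

Place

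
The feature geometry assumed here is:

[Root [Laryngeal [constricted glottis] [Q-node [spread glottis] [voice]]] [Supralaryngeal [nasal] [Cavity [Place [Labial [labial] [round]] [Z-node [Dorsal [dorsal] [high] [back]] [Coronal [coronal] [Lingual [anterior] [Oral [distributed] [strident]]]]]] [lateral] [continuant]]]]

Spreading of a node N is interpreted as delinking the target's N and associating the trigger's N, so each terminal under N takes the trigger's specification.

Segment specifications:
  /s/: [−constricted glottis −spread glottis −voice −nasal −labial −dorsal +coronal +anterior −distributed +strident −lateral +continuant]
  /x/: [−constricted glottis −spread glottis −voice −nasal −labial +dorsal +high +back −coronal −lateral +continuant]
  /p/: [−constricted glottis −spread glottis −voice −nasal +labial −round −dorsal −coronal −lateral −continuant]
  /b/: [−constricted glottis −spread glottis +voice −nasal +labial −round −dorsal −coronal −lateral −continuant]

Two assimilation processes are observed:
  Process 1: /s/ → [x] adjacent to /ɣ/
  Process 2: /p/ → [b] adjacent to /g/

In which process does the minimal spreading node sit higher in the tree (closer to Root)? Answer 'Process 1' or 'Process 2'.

Process 2

Process 1 alters [coronal], [anterior], [distributed], [strident], [dorsal], [high], [back]; the lowest common ancestor is Z-node (depth 4 from Root).
Process 2: the feature that changes is [voice]; the minimal node is [voice] (depth 3).
[voice] is closer to Root than Z-node, so Process 2 spreads the higher node.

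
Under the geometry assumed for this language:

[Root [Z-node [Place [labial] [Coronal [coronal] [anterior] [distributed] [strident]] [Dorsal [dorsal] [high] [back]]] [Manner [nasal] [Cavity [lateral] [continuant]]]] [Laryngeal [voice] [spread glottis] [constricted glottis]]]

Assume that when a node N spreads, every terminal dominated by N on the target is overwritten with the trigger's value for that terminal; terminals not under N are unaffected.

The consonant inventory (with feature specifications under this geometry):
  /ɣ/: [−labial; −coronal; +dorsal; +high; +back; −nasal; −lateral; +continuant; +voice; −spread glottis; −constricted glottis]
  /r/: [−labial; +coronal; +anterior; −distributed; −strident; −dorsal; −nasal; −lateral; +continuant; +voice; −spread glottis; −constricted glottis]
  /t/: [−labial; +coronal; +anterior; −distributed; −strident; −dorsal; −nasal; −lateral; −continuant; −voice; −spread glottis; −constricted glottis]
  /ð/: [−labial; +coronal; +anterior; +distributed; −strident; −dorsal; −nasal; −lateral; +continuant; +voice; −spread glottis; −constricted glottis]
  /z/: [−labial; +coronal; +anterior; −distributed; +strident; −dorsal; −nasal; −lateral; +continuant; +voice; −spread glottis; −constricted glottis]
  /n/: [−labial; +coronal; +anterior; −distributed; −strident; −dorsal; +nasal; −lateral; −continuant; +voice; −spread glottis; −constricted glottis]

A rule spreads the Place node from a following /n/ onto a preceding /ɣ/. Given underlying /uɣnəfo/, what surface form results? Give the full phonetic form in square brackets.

The Place node dominates the terminals [labial], [coronal], [anterior], [distributed], [strident], [dorsal], [high], [back].
After delinking /ɣ/'s Place and linking /n/'s, the affected terminals become [−labial], [+coronal], [+anterior], [−distributed], [−strident], [−dorsal]; [nasal], [lateral], [continuant], … (outside Place) are retained from /ɣ/.
This feature bundle is that of [r], so /uɣnəfo/ surfaces as [urnəfo].

[urnəfo]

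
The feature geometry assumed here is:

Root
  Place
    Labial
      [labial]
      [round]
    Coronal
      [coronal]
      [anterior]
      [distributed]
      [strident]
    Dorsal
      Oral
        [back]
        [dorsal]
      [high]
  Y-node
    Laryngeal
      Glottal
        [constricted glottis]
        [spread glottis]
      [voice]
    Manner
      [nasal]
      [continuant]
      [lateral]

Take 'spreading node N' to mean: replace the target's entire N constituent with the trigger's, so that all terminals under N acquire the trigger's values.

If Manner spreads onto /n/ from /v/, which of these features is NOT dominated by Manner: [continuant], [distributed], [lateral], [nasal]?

[distributed]

Manner dominates exactly [nasal], [continuant], [lateral].
Of the listed options, [nasal], [lateral], [continuant] are among these and would be overwritten by spreading Manner.
[distributed] is not within the Manner subtree (it hangs from Coronal), so /n/'s [distributed] value survives.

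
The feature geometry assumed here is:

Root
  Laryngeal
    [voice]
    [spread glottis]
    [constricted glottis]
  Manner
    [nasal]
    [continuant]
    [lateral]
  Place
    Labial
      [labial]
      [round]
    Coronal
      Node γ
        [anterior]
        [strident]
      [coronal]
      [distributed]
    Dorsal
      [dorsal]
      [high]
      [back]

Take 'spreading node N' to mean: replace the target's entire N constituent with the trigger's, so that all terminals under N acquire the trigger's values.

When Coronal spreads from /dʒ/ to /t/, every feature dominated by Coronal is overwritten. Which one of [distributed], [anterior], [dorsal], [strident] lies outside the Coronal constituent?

[dorsal]

The terminals dominated by Coronal are [anterior], [strident], [coronal], [distributed].
[strident], [distributed], [anterior] all lie under Coronal, so they are overwritten when Coronal spreads.
But [dorsal] is a dependent of Dorsal, outside Coronal; it is therefore untouched by the spreading.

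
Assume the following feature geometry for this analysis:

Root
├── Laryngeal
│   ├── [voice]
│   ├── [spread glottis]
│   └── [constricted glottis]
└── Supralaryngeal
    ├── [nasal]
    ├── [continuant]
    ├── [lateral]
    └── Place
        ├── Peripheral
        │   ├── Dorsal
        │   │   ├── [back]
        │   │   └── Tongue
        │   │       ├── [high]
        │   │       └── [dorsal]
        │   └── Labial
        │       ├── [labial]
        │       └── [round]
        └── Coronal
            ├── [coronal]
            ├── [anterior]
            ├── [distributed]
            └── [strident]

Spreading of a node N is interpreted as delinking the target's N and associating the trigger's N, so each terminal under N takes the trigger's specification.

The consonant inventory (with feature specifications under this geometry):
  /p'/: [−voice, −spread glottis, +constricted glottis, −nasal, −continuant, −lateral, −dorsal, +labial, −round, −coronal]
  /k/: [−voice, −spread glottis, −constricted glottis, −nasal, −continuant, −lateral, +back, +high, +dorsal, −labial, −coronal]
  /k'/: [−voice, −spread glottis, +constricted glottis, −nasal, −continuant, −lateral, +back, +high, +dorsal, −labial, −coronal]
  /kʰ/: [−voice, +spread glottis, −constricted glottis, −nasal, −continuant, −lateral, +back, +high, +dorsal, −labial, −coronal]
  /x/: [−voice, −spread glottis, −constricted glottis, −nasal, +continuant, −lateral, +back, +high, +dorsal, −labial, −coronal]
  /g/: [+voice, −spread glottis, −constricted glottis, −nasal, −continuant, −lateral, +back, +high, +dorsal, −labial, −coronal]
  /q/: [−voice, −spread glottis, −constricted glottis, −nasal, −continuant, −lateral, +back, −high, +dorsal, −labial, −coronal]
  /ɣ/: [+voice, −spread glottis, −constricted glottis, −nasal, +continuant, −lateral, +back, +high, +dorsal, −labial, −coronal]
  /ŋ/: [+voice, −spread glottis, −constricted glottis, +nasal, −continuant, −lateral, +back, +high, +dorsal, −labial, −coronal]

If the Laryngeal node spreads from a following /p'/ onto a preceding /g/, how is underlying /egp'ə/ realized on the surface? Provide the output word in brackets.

Laryngeal immediately or transitively dominates [voice], [spread glottis], [constricted glottis].
Spreading Laryngeal from /p'/ onto /g/ replaces those values with /p'/'s: [−voice], [−spread glottis], [+constricted glottis]. Features outside Laryngeal ([nasal], [continuant], [lateral], …) stay as in /g/.
Among the inventory, only /k'/ has exactly this specification, giving the surface form [ek'p'ə].

[ek'p'ə]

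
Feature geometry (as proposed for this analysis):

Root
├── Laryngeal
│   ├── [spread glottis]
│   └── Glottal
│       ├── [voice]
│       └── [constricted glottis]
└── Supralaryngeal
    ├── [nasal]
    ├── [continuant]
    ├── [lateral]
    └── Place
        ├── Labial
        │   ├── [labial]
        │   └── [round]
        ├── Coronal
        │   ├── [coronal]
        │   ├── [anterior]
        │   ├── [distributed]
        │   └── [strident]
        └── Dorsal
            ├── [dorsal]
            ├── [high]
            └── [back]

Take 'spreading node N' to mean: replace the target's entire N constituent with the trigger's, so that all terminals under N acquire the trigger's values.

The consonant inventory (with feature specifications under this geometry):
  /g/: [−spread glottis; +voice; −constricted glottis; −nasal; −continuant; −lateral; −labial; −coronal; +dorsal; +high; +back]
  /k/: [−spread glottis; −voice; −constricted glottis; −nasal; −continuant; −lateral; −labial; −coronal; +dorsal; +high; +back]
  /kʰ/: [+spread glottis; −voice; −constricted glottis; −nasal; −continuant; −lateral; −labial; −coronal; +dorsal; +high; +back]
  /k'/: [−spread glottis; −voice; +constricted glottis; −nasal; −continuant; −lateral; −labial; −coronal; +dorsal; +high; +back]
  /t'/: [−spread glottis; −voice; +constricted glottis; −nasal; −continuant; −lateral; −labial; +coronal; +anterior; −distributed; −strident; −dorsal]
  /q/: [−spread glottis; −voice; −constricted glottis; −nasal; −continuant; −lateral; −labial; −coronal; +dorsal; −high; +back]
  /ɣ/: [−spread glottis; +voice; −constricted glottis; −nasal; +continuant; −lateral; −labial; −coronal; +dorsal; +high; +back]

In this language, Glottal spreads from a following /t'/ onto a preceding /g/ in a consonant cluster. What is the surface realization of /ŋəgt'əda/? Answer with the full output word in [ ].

The Glottal node dominates the terminals [voice], [constricted glottis].
Spreading Glottal from /t'/ onto /g/ replaces those values with /t'/'s: [−voice], [+constricted glottis]. Features outside Glottal ([spread glottis], [nasal], [continuant], …) stay as in /g/.
Among the inventory, only /k'/ has exactly this specification, giving the surface form [ŋək't'əda].

[ŋək't'əda]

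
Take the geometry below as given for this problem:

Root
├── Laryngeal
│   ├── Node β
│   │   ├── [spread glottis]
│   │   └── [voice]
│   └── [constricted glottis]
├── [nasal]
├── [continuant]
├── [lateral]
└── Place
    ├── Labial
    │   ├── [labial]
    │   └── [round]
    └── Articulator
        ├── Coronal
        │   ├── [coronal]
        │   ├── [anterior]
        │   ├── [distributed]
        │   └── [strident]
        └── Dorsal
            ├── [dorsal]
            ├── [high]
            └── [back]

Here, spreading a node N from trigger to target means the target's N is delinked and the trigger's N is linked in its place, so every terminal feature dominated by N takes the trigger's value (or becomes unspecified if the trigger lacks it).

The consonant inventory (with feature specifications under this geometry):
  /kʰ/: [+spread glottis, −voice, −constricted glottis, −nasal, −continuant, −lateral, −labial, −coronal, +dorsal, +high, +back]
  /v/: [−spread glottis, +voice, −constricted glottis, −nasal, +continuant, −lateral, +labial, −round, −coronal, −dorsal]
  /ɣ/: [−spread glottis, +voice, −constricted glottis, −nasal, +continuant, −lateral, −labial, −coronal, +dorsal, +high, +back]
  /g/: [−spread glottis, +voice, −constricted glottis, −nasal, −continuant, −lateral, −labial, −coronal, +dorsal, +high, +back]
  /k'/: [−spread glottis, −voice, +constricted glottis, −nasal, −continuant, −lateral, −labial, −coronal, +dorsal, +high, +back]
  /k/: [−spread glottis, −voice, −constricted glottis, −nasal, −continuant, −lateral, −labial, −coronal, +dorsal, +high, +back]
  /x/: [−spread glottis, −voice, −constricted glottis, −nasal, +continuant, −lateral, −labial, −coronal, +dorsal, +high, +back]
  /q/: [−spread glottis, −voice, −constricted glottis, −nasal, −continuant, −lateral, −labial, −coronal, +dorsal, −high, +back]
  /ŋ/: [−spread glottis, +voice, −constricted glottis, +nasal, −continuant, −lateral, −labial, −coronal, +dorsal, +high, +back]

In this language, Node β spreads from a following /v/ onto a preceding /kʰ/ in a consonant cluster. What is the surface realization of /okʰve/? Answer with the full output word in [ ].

The Node β node dominates the terminals [spread glottis], [voice].
Spreading Node β from /v/ onto /kʰ/ replaces those values with /v/'s: [−spread glottis], [+voice]. Features outside Node β ([constricted glottis], [nasal], [continuant], …) stay as in /kʰ/.
Among the inventory, only /g/ has exactly this specification, giving the surface form [ogve].

[ogve]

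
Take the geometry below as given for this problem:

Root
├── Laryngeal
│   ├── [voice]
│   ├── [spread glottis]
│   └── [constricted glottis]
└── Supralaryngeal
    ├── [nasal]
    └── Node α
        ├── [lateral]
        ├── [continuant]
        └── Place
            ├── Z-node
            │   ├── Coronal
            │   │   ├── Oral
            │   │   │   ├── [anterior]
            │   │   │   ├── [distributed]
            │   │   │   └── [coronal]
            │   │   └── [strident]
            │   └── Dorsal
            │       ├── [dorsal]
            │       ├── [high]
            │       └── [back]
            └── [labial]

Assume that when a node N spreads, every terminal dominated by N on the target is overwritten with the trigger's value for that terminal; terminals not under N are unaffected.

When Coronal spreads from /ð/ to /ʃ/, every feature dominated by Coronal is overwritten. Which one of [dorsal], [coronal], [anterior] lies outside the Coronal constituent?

Under this geometry, Coronal contains [anterior], [distributed], [coronal], [strident].
Spreading Coronal replaces [anterior], [coronal] with the trigger's values, since each sits inside the Coronal constituent.
But [dorsal] is a dependent of Dorsal, outside Coronal; it is therefore untouched by the spreading.

[dorsal]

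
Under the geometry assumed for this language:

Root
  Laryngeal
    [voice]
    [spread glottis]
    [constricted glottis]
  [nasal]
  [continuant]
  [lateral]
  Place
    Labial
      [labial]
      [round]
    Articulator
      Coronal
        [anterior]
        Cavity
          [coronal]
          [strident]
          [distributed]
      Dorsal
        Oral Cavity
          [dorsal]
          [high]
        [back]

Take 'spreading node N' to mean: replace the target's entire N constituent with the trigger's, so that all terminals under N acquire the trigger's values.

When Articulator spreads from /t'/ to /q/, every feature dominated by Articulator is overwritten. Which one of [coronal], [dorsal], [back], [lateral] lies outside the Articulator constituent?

[lateral]

The terminals dominated by Articulator are [anterior], [coronal], [strident], [distributed], [dorsal], [high], [back].
Of the listed options, [dorsal], [back], [coronal] are among these and would be overwritten by spreading Articulator.
[lateral] is not within the Articulator subtree (it hangs from Root), so /q/'s [lateral] value survives.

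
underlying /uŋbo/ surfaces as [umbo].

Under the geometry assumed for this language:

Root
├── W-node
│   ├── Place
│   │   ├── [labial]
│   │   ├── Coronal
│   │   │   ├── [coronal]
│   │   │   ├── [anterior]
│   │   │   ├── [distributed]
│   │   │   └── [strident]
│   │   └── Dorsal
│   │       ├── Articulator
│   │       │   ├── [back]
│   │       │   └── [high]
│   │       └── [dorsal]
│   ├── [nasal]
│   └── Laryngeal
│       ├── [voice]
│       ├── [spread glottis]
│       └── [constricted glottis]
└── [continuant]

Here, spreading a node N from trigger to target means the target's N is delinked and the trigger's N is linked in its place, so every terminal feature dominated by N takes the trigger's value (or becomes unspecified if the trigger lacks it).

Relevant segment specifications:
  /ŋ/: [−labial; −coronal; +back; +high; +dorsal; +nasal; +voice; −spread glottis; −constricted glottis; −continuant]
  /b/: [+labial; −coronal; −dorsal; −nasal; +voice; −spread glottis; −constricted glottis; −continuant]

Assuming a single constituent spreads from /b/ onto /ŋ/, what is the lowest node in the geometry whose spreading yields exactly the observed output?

Place

Feature comparison: [labial], [dorsal], [high], [back] differ between /ŋ/ and [m]; the remaining terminals match.
These terminals are all dominated by Place, and no proper subconstituent of Place covers them all; Place is their lowest common ancestor.
Delinking /ŋ/'s Place and associating /b/'s Place gives precisely the feature bundle of [m].
Since [nasal] is preserved even though /b/ disagrees there, no node above Place spread.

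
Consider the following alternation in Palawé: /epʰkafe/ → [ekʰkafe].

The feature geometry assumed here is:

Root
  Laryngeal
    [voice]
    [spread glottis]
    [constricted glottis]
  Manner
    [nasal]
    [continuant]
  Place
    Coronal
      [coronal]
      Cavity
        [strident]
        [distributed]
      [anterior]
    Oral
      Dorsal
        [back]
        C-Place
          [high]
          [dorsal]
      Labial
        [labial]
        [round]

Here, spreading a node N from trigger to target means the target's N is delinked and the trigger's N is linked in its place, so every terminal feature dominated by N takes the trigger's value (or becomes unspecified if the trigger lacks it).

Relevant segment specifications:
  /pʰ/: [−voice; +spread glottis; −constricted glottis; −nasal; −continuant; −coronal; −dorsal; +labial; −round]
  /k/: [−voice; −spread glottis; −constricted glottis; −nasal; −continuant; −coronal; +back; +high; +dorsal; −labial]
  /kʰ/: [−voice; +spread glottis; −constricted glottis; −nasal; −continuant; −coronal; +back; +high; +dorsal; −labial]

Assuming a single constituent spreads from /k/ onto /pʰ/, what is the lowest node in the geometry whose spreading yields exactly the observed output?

Oral

The alternation /pʰ/ → [kʰ] changes [labial], [round], [dorsal], [high], [back] and nothing else.
In this geometry the lowest node dominating all of them is Oral: every daughter of Oral dominates only a proper subset, so no lower node suffices.
Delinking /pʰ/'s Oral and associating /k/'s Oral gives precisely the feature bundle of [kʰ].
[spread glottis], a feature on which the two segments disagree outside Oral, is unchanged — nothing dominating it spread, and Oral is the minimal sufficient constituent.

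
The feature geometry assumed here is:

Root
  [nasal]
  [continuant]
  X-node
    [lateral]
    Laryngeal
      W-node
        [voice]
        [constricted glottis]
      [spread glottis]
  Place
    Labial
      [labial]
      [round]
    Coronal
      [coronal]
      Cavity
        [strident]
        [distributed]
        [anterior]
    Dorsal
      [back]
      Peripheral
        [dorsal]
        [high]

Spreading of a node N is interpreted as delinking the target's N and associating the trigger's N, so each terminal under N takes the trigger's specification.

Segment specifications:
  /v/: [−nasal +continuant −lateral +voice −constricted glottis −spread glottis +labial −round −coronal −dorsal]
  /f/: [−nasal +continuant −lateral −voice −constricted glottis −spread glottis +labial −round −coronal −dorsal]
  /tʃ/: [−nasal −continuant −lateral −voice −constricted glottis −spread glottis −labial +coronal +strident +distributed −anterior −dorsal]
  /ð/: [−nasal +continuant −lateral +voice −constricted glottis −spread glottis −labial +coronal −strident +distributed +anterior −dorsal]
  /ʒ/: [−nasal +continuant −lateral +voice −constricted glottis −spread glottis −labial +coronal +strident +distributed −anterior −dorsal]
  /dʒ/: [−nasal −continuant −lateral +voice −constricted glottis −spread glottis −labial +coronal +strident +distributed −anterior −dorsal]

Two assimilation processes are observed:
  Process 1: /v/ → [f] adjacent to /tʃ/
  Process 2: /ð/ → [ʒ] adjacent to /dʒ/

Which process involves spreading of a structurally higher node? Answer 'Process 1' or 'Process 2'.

Process 1 alters [voice]; the lowest dominating node is [voice] (depth 4 from Root).
In Process 2, [anterior], [strident] change, so the minimal spreading node is Cavity at depth 3.
Cavity is closer to Root than [voice], so Process 2 spreads the higher node.

Process 2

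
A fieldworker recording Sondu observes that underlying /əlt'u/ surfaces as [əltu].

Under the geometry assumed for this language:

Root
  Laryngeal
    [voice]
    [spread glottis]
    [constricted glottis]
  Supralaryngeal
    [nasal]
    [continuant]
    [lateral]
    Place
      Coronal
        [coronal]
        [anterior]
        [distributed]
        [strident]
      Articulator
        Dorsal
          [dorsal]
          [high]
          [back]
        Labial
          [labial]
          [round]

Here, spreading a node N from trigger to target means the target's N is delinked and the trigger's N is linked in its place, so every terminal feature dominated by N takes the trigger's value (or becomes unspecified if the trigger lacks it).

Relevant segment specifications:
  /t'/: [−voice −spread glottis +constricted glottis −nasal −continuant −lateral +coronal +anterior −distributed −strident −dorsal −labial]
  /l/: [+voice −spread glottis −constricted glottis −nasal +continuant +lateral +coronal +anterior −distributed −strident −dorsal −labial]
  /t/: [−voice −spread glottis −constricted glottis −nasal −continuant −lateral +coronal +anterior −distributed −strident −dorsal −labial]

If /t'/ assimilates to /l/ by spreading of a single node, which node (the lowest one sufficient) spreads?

Comparing /t'/ with its surface form [t], the only feature that changes is [constricted glottis].
Only a single terminal changes, and /l/ supplies the new value, so [constricted glottis] itself is the minimal spreading constituent.
Had Laryngeal or a higher node spread, [voice] would have taken /l/'s value; it stays as in /t'/, confirming the spreading constituent is exactly [constricted glottis].

[constricted glottis]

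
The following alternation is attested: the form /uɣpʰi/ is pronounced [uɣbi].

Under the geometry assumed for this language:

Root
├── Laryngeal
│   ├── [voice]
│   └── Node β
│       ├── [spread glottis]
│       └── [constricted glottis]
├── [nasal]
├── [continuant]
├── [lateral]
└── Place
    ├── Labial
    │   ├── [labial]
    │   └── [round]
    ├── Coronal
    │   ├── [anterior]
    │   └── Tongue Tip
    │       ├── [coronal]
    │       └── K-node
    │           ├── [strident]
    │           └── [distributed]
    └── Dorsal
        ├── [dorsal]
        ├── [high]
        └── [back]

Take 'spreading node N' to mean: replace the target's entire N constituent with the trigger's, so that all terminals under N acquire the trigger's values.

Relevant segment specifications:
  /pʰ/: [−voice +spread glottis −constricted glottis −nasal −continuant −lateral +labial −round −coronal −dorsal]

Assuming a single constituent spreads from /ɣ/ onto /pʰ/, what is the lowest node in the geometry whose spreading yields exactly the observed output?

The alternation /pʰ/ → [b] changes [voice], [spread glottis] and nothing else.
Tracing each changed feature up the tree, the paths first meet at Laryngeal; any lower node misses at least one of them.
Spreading Laryngeal from /ɣ/ overwrites each of those terminals with /ɣ/'s values, yielding exactly [b].
Had Root spread, [dorsal], [continuant] would have taken /ɣ/'s values; they stay as in /pʰ/, confirming the spreading constituent is exactly Laryngeal.

Laryngeal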